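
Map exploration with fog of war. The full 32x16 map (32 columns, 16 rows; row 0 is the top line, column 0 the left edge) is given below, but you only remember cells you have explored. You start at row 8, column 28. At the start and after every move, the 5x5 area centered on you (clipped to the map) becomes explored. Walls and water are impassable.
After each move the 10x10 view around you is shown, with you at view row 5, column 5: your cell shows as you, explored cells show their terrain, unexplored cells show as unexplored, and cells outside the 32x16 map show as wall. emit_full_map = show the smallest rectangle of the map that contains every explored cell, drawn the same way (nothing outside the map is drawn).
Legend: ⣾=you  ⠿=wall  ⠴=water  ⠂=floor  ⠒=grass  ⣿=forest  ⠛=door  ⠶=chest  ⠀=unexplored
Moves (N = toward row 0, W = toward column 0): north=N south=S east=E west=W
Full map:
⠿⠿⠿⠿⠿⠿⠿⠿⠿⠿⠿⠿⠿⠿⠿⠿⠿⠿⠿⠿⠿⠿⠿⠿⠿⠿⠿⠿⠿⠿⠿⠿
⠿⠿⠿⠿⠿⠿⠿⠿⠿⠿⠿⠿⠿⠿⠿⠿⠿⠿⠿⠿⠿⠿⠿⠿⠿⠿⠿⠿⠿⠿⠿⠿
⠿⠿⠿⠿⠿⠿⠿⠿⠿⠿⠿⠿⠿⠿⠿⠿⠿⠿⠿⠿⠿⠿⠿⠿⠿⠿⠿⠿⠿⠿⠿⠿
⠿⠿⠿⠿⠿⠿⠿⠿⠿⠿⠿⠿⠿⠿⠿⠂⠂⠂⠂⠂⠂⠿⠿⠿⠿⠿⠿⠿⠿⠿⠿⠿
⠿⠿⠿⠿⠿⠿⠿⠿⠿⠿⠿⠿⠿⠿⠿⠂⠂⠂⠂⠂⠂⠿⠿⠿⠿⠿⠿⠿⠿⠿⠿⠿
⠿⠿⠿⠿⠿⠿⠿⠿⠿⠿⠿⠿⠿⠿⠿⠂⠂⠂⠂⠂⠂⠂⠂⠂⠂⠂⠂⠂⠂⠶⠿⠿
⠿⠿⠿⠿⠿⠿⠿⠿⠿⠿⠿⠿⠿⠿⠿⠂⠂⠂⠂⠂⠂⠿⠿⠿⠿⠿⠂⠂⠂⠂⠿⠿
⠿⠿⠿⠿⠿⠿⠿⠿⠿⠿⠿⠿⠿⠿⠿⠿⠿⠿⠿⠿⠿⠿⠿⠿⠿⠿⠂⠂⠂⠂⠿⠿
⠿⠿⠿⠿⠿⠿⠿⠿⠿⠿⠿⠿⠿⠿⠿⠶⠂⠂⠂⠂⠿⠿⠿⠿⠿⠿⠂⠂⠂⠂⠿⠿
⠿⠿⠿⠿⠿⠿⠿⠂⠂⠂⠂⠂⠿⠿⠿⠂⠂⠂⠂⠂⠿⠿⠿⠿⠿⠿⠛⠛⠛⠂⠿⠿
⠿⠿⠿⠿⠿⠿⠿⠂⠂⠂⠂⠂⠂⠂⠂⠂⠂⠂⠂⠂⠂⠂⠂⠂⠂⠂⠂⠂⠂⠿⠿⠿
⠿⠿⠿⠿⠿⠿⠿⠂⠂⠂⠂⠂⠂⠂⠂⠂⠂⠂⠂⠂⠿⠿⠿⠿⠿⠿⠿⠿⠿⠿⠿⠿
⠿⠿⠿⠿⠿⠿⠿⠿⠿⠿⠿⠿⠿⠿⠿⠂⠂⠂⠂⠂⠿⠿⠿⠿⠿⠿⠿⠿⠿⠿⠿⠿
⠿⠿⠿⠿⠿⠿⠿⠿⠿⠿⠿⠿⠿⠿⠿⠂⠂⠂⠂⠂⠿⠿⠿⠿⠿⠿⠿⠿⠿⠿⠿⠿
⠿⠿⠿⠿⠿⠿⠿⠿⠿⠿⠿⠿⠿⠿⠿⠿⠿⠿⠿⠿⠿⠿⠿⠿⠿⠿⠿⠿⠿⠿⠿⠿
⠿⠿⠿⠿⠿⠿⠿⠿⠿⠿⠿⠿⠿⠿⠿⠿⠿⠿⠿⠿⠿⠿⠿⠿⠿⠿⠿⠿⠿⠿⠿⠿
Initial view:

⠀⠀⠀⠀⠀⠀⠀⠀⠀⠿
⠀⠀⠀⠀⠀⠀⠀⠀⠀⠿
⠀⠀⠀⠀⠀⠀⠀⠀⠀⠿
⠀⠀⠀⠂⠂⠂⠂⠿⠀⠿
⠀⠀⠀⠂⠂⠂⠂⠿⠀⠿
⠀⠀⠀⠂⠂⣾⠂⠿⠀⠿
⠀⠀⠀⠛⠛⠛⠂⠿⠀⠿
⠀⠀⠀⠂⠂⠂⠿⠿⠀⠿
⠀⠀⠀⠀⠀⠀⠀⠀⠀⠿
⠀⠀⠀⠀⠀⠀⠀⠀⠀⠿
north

⠀⠀⠀⠀⠀⠀⠀⠀⠀⠿
⠀⠀⠀⠀⠀⠀⠀⠀⠀⠿
⠀⠀⠀⠀⠀⠀⠀⠀⠀⠿
⠀⠀⠀⠂⠂⠂⠶⠿⠀⠿
⠀⠀⠀⠂⠂⠂⠂⠿⠀⠿
⠀⠀⠀⠂⠂⣾⠂⠿⠀⠿
⠀⠀⠀⠂⠂⠂⠂⠿⠀⠿
⠀⠀⠀⠛⠛⠛⠂⠿⠀⠿
⠀⠀⠀⠂⠂⠂⠿⠿⠀⠿
⠀⠀⠀⠀⠀⠀⠀⠀⠀⠿

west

⠀⠀⠀⠀⠀⠀⠀⠀⠀⠀
⠀⠀⠀⠀⠀⠀⠀⠀⠀⠀
⠀⠀⠀⠀⠀⠀⠀⠀⠀⠀
⠀⠀⠀⠂⠂⠂⠂⠶⠿⠀
⠀⠀⠀⠿⠂⠂⠂⠂⠿⠀
⠀⠀⠀⠿⠂⣾⠂⠂⠿⠀
⠀⠀⠀⠿⠂⠂⠂⠂⠿⠀
⠀⠀⠀⠿⠛⠛⠛⠂⠿⠀
⠀⠀⠀⠀⠂⠂⠂⠿⠿⠀
⠀⠀⠀⠀⠀⠀⠀⠀⠀⠀

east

⠀⠀⠀⠀⠀⠀⠀⠀⠀⠿
⠀⠀⠀⠀⠀⠀⠀⠀⠀⠿
⠀⠀⠀⠀⠀⠀⠀⠀⠀⠿
⠀⠀⠂⠂⠂⠂⠶⠿⠀⠿
⠀⠀⠿⠂⠂⠂⠂⠿⠀⠿
⠀⠀⠿⠂⠂⣾⠂⠿⠀⠿
⠀⠀⠿⠂⠂⠂⠂⠿⠀⠿
⠀⠀⠿⠛⠛⠛⠂⠿⠀⠿
⠀⠀⠀⠂⠂⠂⠿⠿⠀⠿
⠀⠀⠀⠀⠀⠀⠀⠀⠀⠿

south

⠀⠀⠀⠀⠀⠀⠀⠀⠀⠿
⠀⠀⠀⠀⠀⠀⠀⠀⠀⠿
⠀⠀⠂⠂⠂⠂⠶⠿⠀⠿
⠀⠀⠿⠂⠂⠂⠂⠿⠀⠿
⠀⠀⠿⠂⠂⠂⠂⠿⠀⠿
⠀⠀⠿⠂⠂⣾⠂⠿⠀⠿
⠀⠀⠿⠛⠛⠛⠂⠿⠀⠿
⠀⠀⠀⠂⠂⠂⠿⠿⠀⠿
⠀⠀⠀⠀⠀⠀⠀⠀⠀⠿
⠀⠀⠀⠀⠀⠀⠀⠀⠀⠿

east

⠀⠀⠀⠀⠀⠀⠀⠀⠿⠿
⠀⠀⠀⠀⠀⠀⠀⠀⠿⠿
⠀⠂⠂⠂⠂⠶⠿⠀⠿⠿
⠀⠿⠂⠂⠂⠂⠿⠿⠿⠿
⠀⠿⠂⠂⠂⠂⠿⠿⠿⠿
⠀⠿⠂⠂⠂⣾⠿⠿⠿⠿
⠀⠿⠛⠛⠛⠂⠿⠿⠿⠿
⠀⠀⠂⠂⠂⠿⠿⠿⠿⠿
⠀⠀⠀⠀⠀⠀⠀⠀⠿⠿
⠀⠀⠀⠀⠀⠀⠀⠀⠿⠿

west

⠀⠀⠀⠀⠀⠀⠀⠀⠀⠿
⠀⠀⠀⠀⠀⠀⠀⠀⠀⠿
⠀⠀⠂⠂⠂⠂⠶⠿⠀⠿
⠀⠀⠿⠂⠂⠂⠂⠿⠿⠿
⠀⠀⠿⠂⠂⠂⠂⠿⠿⠿
⠀⠀⠿⠂⠂⣾⠂⠿⠿⠿
⠀⠀⠿⠛⠛⠛⠂⠿⠿⠿
⠀⠀⠀⠂⠂⠂⠿⠿⠿⠿
⠀⠀⠀⠀⠀⠀⠀⠀⠀⠿
⠀⠀⠀⠀⠀⠀⠀⠀⠀⠿

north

⠀⠀⠀⠀⠀⠀⠀⠀⠀⠿
⠀⠀⠀⠀⠀⠀⠀⠀⠀⠿
⠀⠀⠀⠀⠀⠀⠀⠀⠀⠿
⠀⠀⠂⠂⠂⠂⠶⠿⠀⠿
⠀⠀⠿⠂⠂⠂⠂⠿⠿⠿
⠀⠀⠿⠂⠂⣾⠂⠿⠿⠿
⠀⠀⠿⠂⠂⠂⠂⠿⠿⠿
⠀⠀⠿⠛⠛⠛⠂⠿⠿⠿
⠀⠀⠀⠂⠂⠂⠿⠿⠿⠿
⠀⠀⠀⠀⠀⠀⠀⠀⠀⠿

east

⠀⠀⠀⠀⠀⠀⠀⠀⠿⠿
⠀⠀⠀⠀⠀⠀⠀⠀⠿⠿
⠀⠀⠀⠀⠀⠀⠀⠀⠿⠿
⠀⠂⠂⠂⠂⠶⠿⠿⠿⠿
⠀⠿⠂⠂⠂⠂⠿⠿⠿⠿
⠀⠿⠂⠂⠂⣾⠿⠿⠿⠿
⠀⠿⠂⠂⠂⠂⠿⠿⠿⠿
⠀⠿⠛⠛⠛⠂⠿⠿⠿⠿
⠀⠀⠂⠂⠂⠿⠿⠿⠿⠿
⠀⠀⠀⠀⠀⠀⠀⠀⠿⠿

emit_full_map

⠂⠂⠂⠂⠶⠿⠿
⠿⠂⠂⠂⠂⠿⠿
⠿⠂⠂⠂⣾⠿⠿
⠿⠂⠂⠂⠂⠿⠿
⠿⠛⠛⠛⠂⠿⠿
⠀⠂⠂⠂⠿⠿⠿

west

⠀⠀⠀⠀⠀⠀⠀⠀⠀⠿
⠀⠀⠀⠀⠀⠀⠀⠀⠀⠿
⠀⠀⠀⠀⠀⠀⠀⠀⠀⠿
⠀⠀⠂⠂⠂⠂⠶⠿⠿⠿
⠀⠀⠿⠂⠂⠂⠂⠿⠿⠿
⠀⠀⠿⠂⠂⣾⠂⠿⠿⠿
⠀⠀⠿⠂⠂⠂⠂⠿⠿⠿
⠀⠀⠿⠛⠛⠛⠂⠿⠿⠿
⠀⠀⠀⠂⠂⠂⠿⠿⠿⠿
⠀⠀⠀⠀⠀⠀⠀⠀⠀⠿

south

⠀⠀⠀⠀⠀⠀⠀⠀⠀⠿
⠀⠀⠀⠀⠀⠀⠀⠀⠀⠿
⠀⠀⠂⠂⠂⠂⠶⠿⠿⠿
⠀⠀⠿⠂⠂⠂⠂⠿⠿⠿
⠀⠀⠿⠂⠂⠂⠂⠿⠿⠿
⠀⠀⠿⠂⠂⣾⠂⠿⠿⠿
⠀⠀⠿⠛⠛⠛⠂⠿⠿⠿
⠀⠀⠀⠂⠂⠂⠿⠿⠿⠿
⠀⠀⠀⠀⠀⠀⠀⠀⠀⠿
⠀⠀⠀⠀⠀⠀⠀⠀⠀⠿

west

⠀⠀⠀⠀⠀⠀⠀⠀⠀⠀
⠀⠀⠀⠀⠀⠀⠀⠀⠀⠀
⠀⠀⠀⠂⠂⠂⠂⠶⠿⠿
⠀⠀⠀⠿⠂⠂⠂⠂⠿⠿
⠀⠀⠀⠿⠂⠂⠂⠂⠿⠿
⠀⠀⠀⠿⠂⣾⠂⠂⠿⠿
⠀⠀⠀⠿⠛⠛⠛⠂⠿⠿
⠀⠀⠀⠂⠂⠂⠂⠿⠿⠿
⠀⠀⠀⠀⠀⠀⠀⠀⠀⠀
⠀⠀⠀⠀⠀⠀⠀⠀⠀⠀

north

⠀⠀⠀⠀⠀⠀⠀⠀⠀⠀
⠀⠀⠀⠀⠀⠀⠀⠀⠀⠀
⠀⠀⠀⠀⠀⠀⠀⠀⠀⠀
⠀⠀⠀⠂⠂⠂⠂⠶⠿⠿
⠀⠀⠀⠿⠂⠂⠂⠂⠿⠿
⠀⠀⠀⠿⠂⣾⠂⠂⠿⠿
⠀⠀⠀⠿⠂⠂⠂⠂⠿⠿
⠀⠀⠀⠿⠛⠛⠛⠂⠿⠿
⠀⠀⠀⠂⠂⠂⠂⠿⠿⠿
⠀⠀⠀⠀⠀⠀⠀⠀⠀⠀

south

⠀⠀⠀⠀⠀⠀⠀⠀⠀⠀
⠀⠀⠀⠀⠀⠀⠀⠀⠀⠀
⠀⠀⠀⠂⠂⠂⠂⠶⠿⠿
⠀⠀⠀⠿⠂⠂⠂⠂⠿⠿
⠀⠀⠀⠿⠂⠂⠂⠂⠿⠿
⠀⠀⠀⠿⠂⣾⠂⠂⠿⠿
⠀⠀⠀⠿⠛⠛⠛⠂⠿⠿
⠀⠀⠀⠂⠂⠂⠂⠿⠿⠿
⠀⠀⠀⠀⠀⠀⠀⠀⠀⠀
⠀⠀⠀⠀⠀⠀⠀⠀⠀⠀

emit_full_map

⠂⠂⠂⠂⠶⠿⠿
⠿⠂⠂⠂⠂⠿⠿
⠿⠂⠂⠂⠂⠿⠿
⠿⠂⣾⠂⠂⠿⠿
⠿⠛⠛⠛⠂⠿⠿
⠂⠂⠂⠂⠿⠿⠿

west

⠀⠀⠀⠀⠀⠀⠀⠀⠀⠀
⠀⠀⠀⠀⠀⠀⠀⠀⠀⠀
⠀⠀⠀⠀⠂⠂⠂⠂⠶⠿
⠀⠀⠀⠿⠿⠂⠂⠂⠂⠿
⠀⠀⠀⠿⠿⠂⠂⠂⠂⠿
⠀⠀⠀⠿⠿⣾⠂⠂⠂⠿
⠀⠀⠀⠿⠿⠛⠛⠛⠂⠿
⠀⠀⠀⠂⠂⠂⠂⠂⠿⠿
⠀⠀⠀⠀⠀⠀⠀⠀⠀⠀
⠀⠀⠀⠀⠀⠀⠀⠀⠀⠀

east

⠀⠀⠀⠀⠀⠀⠀⠀⠀⠀
⠀⠀⠀⠀⠀⠀⠀⠀⠀⠀
⠀⠀⠀⠂⠂⠂⠂⠶⠿⠿
⠀⠀⠿⠿⠂⠂⠂⠂⠿⠿
⠀⠀⠿⠿⠂⠂⠂⠂⠿⠿
⠀⠀⠿⠿⠂⣾⠂⠂⠿⠿
⠀⠀⠿⠿⠛⠛⠛⠂⠿⠿
⠀⠀⠂⠂⠂⠂⠂⠿⠿⠿
⠀⠀⠀⠀⠀⠀⠀⠀⠀⠀
⠀⠀⠀⠀⠀⠀⠀⠀⠀⠀

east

⠀⠀⠀⠀⠀⠀⠀⠀⠀⠿
⠀⠀⠀⠀⠀⠀⠀⠀⠀⠿
⠀⠀⠂⠂⠂⠂⠶⠿⠿⠿
⠀⠿⠿⠂⠂⠂⠂⠿⠿⠿
⠀⠿⠿⠂⠂⠂⠂⠿⠿⠿
⠀⠿⠿⠂⠂⣾⠂⠿⠿⠿
⠀⠿⠿⠛⠛⠛⠂⠿⠿⠿
⠀⠂⠂⠂⠂⠂⠿⠿⠿⠿
⠀⠀⠀⠀⠀⠀⠀⠀⠀⠿
⠀⠀⠀⠀⠀⠀⠀⠀⠀⠿

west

⠀⠀⠀⠀⠀⠀⠀⠀⠀⠀
⠀⠀⠀⠀⠀⠀⠀⠀⠀⠀
⠀⠀⠀⠂⠂⠂⠂⠶⠿⠿
⠀⠀⠿⠿⠂⠂⠂⠂⠿⠿
⠀⠀⠿⠿⠂⠂⠂⠂⠿⠿
⠀⠀⠿⠿⠂⣾⠂⠂⠿⠿
⠀⠀⠿⠿⠛⠛⠛⠂⠿⠿
⠀⠀⠂⠂⠂⠂⠂⠿⠿⠿
⠀⠀⠀⠀⠀⠀⠀⠀⠀⠀
⠀⠀⠀⠀⠀⠀⠀⠀⠀⠀

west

⠀⠀⠀⠀⠀⠀⠀⠀⠀⠀
⠀⠀⠀⠀⠀⠀⠀⠀⠀⠀
⠀⠀⠀⠀⠂⠂⠂⠂⠶⠿
⠀⠀⠀⠿⠿⠂⠂⠂⠂⠿
⠀⠀⠀⠿⠿⠂⠂⠂⠂⠿
⠀⠀⠀⠿⠿⣾⠂⠂⠂⠿
⠀⠀⠀⠿⠿⠛⠛⠛⠂⠿
⠀⠀⠀⠂⠂⠂⠂⠂⠿⠿
⠀⠀⠀⠀⠀⠀⠀⠀⠀⠀
⠀⠀⠀⠀⠀⠀⠀⠀⠀⠀

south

⠀⠀⠀⠀⠀⠀⠀⠀⠀⠀
⠀⠀⠀⠀⠂⠂⠂⠂⠶⠿
⠀⠀⠀⠿⠿⠂⠂⠂⠂⠿
⠀⠀⠀⠿⠿⠂⠂⠂⠂⠿
⠀⠀⠀⠿⠿⠂⠂⠂⠂⠿
⠀⠀⠀⠿⠿⣾⠛⠛⠂⠿
⠀⠀⠀⠂⠂⠂⠂⠂⠿⠿
⠀⠀⠀⠿⠿⠿⠿⠿⠀⠀
⠀⠀⠀⠀⠀⠀⠀⠀⠀⠀
⠀⠀⠀⠀⠀⠀⠀⠀⠀⠀

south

⠀⠀⠀⠀⠂⠂⠂⠂⠶⠿
⠀⠀⠀⠿⠿⠂⠂⠂⠂⠿
⠀⠀⠀⠿⠿⠂⠂⠂⠂⠿
⠀⠀⠀⠿⠿⠂⠂⠂⠂⠿
⠀⠀⠀⠿⠿⠛⠛⠛⠂⠿
⠀⠀⠀⠂⠂⣾⠂⠂⠿⠿
⠀⠀⠀⠿⠿⠿⠿⠿⠀⠀
⠀⠀⠀⠿⠿⠿⠿⠿⠀⠀
⠀⠀⠀⠀⠀⠀⠀⠀⠀⠀
⠀⠀⠀⠀⠀⠀⠀⠀⠀⠀

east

⠀⠀⠀⠂⠂⠂⠂⠶⠿⠿
⠀⠀⠿⠿⠂⠂⠂⠂⠿⠿
⠀⠀⠿⠿⠂⠂⠂⠂⠿⠿
⠀⠀⠿⠿⠂⠂⠂⠂⠿⠿
⠀⠀⠿⠿⠛⠛⠛⠂⠿⠿
⠀⠀⠂⠂⠂⣾⠂⠿⠿⠿
⠀⠀⠿⠿⠿⠿⠿⠿⠀⠀
⠀⠀⠿⠿⠿⠿⠿⠿⠀⠀
⠀⠀⠀⠀⠀⠀⠀⠀⠀⠀
⠀⠀⠀⠀⠀⠀⠀⠀⠀⠀

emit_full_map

⠀⠂⠂⠂⠂⠶⠿⠿
⠿⠿⠂⠂⠂⠂⠿⠿
⠿⠿⠂⠂⠂⠂⠿⠿
⠿⠿⠂⠂⠂⠂⠿⠿
⠿⠿⠛⠛⠛⠂⠿⠿
⠂⠂⠂⣾⠂⠿⠿⠿
⠿⠿⠿⠿⠿⠿⠀⠀
⠿⠿⠿⠿⠿⠿⠀⠀

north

⠀⠀⠀⠀⠀⠀⠀⠀⠀⠀
⠀⠀⠀⠂⠂⠂⠂⠶⠿⠿
⠀⠀⠿⠿⠂⠂⠂⠂⠿⠿
⠀⠀⠿⠿⠂⠂⠂⠂⠿⠿
⠀⠀⠿⠿⠂⠂⠂⠂⠿⠿
⠀⠀⠿⠿⠛⣾⠛⠂⠿⠿
⠀⠀⠂⠂⠂⠂⠂⠿⠿⠿
⠀⠀⠿⠿⠿⠿⠿⠿⠀⠀
⠀⠀⠿⠿⠿⠿⠿⠿⠀⠀
⠀⠀⠀⠀⠀⠀⠀⠀⠀⠀

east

⠀⠀⠀⠀⠀⠀⠀⠀⠀⠿
⠀⠀⠂⠂⠂⠂⠶⠿⠿⠿
⠀⠿⠿⠂⠂⠂⠂⠿⠿⠿
⠀⠿⠿⠂⠂⠂⠂⠿⠿⠿
⠀⠿⠿⠂⠂⠂⠂⠿⠿⠿
⠀⠿⠿⠛⠛⣾⠂⠿⠿⠿
⠀⠂⠂⠂⠂⠂⠿⠿⠿⠿
⠀⠿⠿⠿⠿⠿⠿⠿⠀⠿
⠀⠿⠿⠿⠿⠿⠿⠀⠀⠿
⠀⠀⠀⠀⠀⠀⠀⠀⠀⠿

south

⠀⠀⠂⠂⠂⠂⠶⠿⠿⠿
⠀⠿⠿⠂⠂⠂⠂⠿⠿⠿
⠀⠿⠿⠂⠂⠂⠂⠿⠿⠿
⠀⠿⠿⠂⠂⠂⠂⠿⠿⠿
⠀⠿⠿⠛⠛⠛⠂⠿⠿⠿
⠀⠂⠂⠂⠂⣾⠿⠿⠿⠿
⠀⠿⠿⠿⠿⠿⠿⠿⠀⠿
⠀⠿⠿⠿⠿⠿⠿⠿⠀⠿
⠀⠀⠀⠀⠀⠀⠀⠀⠀⠿
⠀⠀⠀⠀⠀⠀⠀⠀⠀⠿

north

⠀⠀⠀⠀⠀⠀⠀⠀⠀⠿
⠀⠀⠂⠂⠂⠂⠶⠿⠿⠿
⠀⠿⠿⠂⠂⠂⠂⠿⠿⠿
⠀⠿⠿⠂⠂⠂⠂⠿⠿⠿
⠀⠿⠿⠂⠂⠂⠂⠿⠿⠿
⠀⠿⠿⠛⠛⣾⠂⠿⠿⠿
⠀⠂⠂⠂⠂⠂⠿⠿⠿⠿
⠀⠿⠿⠿⠿⠿⠿⠿⠀⠿
⠀⠿⠿⠿⠿⠿⠿⠿⠀⠿
⠀⠀⠀⠀⠀⠀⠀⠀⠀⠿

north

⠀⠀⠀⠀⠀⠀⠀⠀⠀⠿
⠀⠀⠀⠀⠀⠀⠀⠀⠀⠿
⠀⠀⠂⠂⠂⠂⠶⠿⠿⠿
⠀⠿⠿⠂⠂⠂⠂⠿⠿⠿
⠀⠿⠿⠂⠂⠂⠂⠿⠿⠿
⠀⠿⠿⠂⠂⣾⠂⠿⠿⠿
⠀⠿⠿⠛⠛⠛⠂⠿⠿⠿
⠀⠂⠂⠂⠂⠂⠿⠿⠿⠿
⠀⠿⠿⠿⠿⠿⠿⠿⠀⠿
⠀⠿⠿⠿⠿⠿⠿⠿⠀⠿

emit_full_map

⠀⠂⠂⠂⠂⠶⠿⠿
⠿⠿⠂⠂⠂⠂⠿⠿
⠿⠿⠂⠂⠂⠂⠿⠿
⠿⠿⠂⠂⣾⠂⠿⠿
⠿⠿⠛⠛⠛⠂⠿⠿
⠂⠂⠂⠂⠂⠿⠿⠿
⠿⠿⠿⠿⠿⠿⠿⠀
⠿⠿⠿⠿⠿⠿⠿⠀

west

⠀⠀⠀⠀⠀⠀⠀⠀⠀⠀
⠀⠀⠀⠀⠀⠀⠀⠀⠀⠀
⠀⠀⠀⠂⠂⠂⠂⠶⠿⠿
⠀⠀⠿⠿⠂⠂⠂⠂⠿⠿
⠀⠀⠿⠿⠂⠂⠂⠂⠿⠿
⠀⠀⠿⠿⠂⣾⠂⠂⠿⠿
⠀⠀⠿⠿⠛⠛⠛⠂⠿⠿
⠀⠀⠂⠂⠂⠂⠂⠿⠿⠿
⠀⠀⠿⠿⠿⠿⠿⠿⠿⠀
⠀⠀⠿⠿⠿⠿⠿⠿⠿⠀

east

⠀⠀⠀⠀⠀⠀⠀⠀⠀⠿
⠀⠀⠀⠀⠀⠀⠀⠀⠀⠿
⠀⠀⠂⠂⠂⠂⠶⠿⠿⠿
⠀⠿⠿⠂⠂⠂⠂⠿⠿⠿
⠀⠿⠿⠂⠂⠂⠂⠿⠿⠿
⠀⠿⠿⠂⠂⣾⠂⠿⠿⠿
⠀⠿⠿⠛⠛⠛⠂⠿⠿⠿
⠀⠂⠂⠂⠂⠂⠿⠿⠿⠿
⠀⠿⠿⠿⠿⠿⠿⠿⠀⠿
⠀⠿⠿⠿⠿⠿⠿⠿⠀⠿

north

⠀⠀⠀⠀⠀⠀⠀⠀⠀⠿
⠀⠀⠀⠀⠀⠀⠀⠀⠀⠿
⠀⠀⠀⠀⠀⠀⠀⠀⠀⠿
⠀⠀⠂⠂⠂⠂⠶⠿⠿⠿
⠀⠿⠿⠂⠂⠂⠂⠿⠿⠿
⠀⠿⠿⠂⠂⣾⠂⠿⠿⠿
⠀⠿⠿⠂⠂⠂⠂⠿⠿⠿
⠀⠿⠿⠛⠛⠛⠂⠿⠿⠿
⠀⠂⠂⠂⠂⠂⠿⠿⠿⠿
⠀⠿⠿⠿⠿⠿⠿⠿⠀⠿

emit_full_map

⠀⠂⠂⠂⠂⠶⠿⠿
⠿⠿⠂⠂⠂⠂⠿⠿
⠿⠿⠂⠂⣾⠂⠿⠿
⠿⠿⠂⠂⠂⠂⠿⠿
⠿⠿⠛⠛⠛⠂⠿⠿
⠂⠂⠂⠂⠂⠿⠿⠿
⠿⠿⠿⠿⠿⠿⠿⠀
⠿⠿⠿⠿⠿⠿⠿⠀


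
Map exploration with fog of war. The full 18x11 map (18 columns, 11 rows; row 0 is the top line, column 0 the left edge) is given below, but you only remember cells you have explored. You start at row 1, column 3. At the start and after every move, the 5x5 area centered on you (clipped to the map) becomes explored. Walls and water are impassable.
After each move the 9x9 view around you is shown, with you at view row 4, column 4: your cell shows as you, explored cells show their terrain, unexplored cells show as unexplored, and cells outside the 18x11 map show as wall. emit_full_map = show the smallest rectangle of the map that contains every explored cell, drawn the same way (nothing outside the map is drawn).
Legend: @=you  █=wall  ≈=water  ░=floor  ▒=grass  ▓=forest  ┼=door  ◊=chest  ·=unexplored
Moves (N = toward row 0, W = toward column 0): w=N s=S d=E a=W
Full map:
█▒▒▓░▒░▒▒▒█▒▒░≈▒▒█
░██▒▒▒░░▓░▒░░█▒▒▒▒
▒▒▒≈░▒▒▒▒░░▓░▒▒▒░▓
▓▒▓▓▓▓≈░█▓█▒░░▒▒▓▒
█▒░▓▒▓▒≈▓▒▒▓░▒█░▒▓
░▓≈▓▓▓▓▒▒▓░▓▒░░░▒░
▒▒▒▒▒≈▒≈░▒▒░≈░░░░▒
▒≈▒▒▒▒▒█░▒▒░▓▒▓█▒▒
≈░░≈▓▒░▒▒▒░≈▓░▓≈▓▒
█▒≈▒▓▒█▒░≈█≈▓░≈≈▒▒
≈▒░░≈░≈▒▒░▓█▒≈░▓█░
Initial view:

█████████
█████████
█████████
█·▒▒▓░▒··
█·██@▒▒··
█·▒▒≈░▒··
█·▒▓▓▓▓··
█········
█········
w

█████████
█████████
█████████
█████████
█·▒▒@░▒··
█·██▒▒▒··
█·▒▒≈░▒··
█·▒▓▓▓▓··
█········

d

█████████
█████████
█████████
█████████
·▒▒▓@▒░··
·██▒▒▒░··
·▒▒≈░▒▒··
·▒▓▓▓▓···
·········

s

█████████
█████████
█████████
·▒▒▓░▒░··
·██▒@▒░··
·▒▒≈░▒▒··
·▒▓▓▓▓≈··
·········
·········

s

█████████
█████████
·▒▒▓░▒░··
·██▒▒▒░··
·▒▒≈@▒▒··
·▒▓▓▓▓≈··
··░▓▒▓▒··
·········
·········

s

█████████
·▒▒▓░▒░··
·██▒▒▒░··
·▒▒≈░▒▒··
·▒▓▓@▓≈··
··░▓▒▓▒··
··≈▓▓▓▓··
·········
·········

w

█████████
█████████
·▒▒▓░▒░··
·██▒▒▒░··
·▒▒≈@▒▒··
·▒▓▓▓▓≈··
··░▓▒▓▒··
··≈▓▓▓▓··
·········

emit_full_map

▒▒▓░▒░
██▒▒▒░
▒▒≈@▒▒
▒▓▓▓▓≈
·░▓▒▓▒
·≈▓▓▓▓

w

█████████
█████████
█████████
·▒▒▓░▒░··
·██▒@▒░··
·▒▒≈░▒▒··
·▒▓▓▓▓≈··
··░▓▒▓▒··
··≈▓▓▓▓··

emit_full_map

▒▒▓░▒░
██▒@▒░
▒▒≈░▒▒
▒▓▓▓▓≈
·░▓▒▓▒
·≈▓▓▓▓


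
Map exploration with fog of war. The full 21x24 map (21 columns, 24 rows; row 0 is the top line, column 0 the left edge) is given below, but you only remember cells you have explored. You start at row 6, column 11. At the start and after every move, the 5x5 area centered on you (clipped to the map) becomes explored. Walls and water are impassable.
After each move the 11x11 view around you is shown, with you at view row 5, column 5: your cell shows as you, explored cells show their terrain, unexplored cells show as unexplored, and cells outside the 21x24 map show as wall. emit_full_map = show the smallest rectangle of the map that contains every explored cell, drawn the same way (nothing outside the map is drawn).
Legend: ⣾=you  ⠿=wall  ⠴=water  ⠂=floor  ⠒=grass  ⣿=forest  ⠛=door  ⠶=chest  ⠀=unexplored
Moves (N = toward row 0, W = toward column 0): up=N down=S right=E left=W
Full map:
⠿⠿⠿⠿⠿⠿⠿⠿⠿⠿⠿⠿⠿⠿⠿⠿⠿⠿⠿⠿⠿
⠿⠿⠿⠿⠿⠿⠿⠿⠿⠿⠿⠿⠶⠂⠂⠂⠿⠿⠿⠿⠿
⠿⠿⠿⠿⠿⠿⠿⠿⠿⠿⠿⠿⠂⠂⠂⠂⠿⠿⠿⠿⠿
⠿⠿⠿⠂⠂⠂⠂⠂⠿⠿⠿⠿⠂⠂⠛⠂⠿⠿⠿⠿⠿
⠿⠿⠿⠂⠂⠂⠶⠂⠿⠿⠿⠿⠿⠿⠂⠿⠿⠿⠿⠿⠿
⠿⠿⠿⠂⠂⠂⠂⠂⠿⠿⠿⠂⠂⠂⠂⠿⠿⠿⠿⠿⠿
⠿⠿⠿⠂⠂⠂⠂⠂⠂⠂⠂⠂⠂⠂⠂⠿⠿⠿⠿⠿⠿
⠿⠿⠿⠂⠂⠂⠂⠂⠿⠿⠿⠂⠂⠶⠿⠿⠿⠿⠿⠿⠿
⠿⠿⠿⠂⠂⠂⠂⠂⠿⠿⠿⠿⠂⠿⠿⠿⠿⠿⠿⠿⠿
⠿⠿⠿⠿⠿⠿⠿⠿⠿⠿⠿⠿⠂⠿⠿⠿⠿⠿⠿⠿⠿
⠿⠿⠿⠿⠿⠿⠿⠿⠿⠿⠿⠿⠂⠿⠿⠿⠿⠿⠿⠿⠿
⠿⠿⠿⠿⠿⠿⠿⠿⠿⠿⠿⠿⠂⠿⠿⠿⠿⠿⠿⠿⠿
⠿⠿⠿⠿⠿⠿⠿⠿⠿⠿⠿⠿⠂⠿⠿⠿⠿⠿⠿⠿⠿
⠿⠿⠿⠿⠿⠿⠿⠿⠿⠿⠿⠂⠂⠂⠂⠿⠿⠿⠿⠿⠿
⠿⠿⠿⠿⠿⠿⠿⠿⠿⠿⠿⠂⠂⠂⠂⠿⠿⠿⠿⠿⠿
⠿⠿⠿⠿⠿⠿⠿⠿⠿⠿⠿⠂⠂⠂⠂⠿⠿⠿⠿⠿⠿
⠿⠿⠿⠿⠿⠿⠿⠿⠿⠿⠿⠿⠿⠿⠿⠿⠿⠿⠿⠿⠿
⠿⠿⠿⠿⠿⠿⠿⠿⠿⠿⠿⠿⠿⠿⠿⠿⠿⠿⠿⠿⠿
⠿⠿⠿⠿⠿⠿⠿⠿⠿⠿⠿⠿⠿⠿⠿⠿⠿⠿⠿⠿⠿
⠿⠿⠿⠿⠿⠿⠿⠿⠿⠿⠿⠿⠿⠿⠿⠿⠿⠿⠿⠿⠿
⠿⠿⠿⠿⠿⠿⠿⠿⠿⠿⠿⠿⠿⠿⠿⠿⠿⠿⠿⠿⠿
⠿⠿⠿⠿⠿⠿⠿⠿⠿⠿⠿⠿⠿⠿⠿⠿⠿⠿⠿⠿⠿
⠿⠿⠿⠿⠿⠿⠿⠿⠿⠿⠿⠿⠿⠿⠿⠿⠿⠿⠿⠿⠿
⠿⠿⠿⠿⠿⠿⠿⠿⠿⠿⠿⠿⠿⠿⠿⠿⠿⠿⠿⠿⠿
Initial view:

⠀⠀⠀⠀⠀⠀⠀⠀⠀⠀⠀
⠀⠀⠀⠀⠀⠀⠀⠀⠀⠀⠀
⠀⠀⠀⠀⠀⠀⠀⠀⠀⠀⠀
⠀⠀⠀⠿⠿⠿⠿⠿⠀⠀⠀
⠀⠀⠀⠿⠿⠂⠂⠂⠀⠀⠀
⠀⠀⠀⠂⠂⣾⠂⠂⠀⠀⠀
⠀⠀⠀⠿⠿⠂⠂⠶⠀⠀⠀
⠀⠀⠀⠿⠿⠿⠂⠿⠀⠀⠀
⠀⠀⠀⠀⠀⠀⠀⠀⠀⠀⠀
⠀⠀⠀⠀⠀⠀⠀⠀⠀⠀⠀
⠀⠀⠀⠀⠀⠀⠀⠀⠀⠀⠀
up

⠀⠀⠀⠀⠀⠀⠀⠀⠀⠀⠀
⠀⠀⠀⠀⠀⠀⠀⠀⠀⠀⠀
⠀⠀⠀⠀⠀⠀⠀⠀⠀⠀⠀
⠀⠀⠀⠿⠿⠿⠂⠂⠀⠀⠀
⠀⠀⠀⠿⠿⠿⠿⠿⠀⠀⠀
⠀⠀⠀⠿⠿⣾⠂⠂⠀⠀⠀
⠀⠀⠀⠂⠂⠂⠂⠂⠀⠀⠀
⠀⠀⠀⠿⠿⠂⠂⠶⠀⠀⠀
⠀⠀⠀⠿⠿⠿⠂⠿⠀⠀⠀
⠀⠀⠀⠀⠀⠀⠀⠀⠀⠀⠀
⠀⠀⠀⠀⠀⠀⠀⠀⠀⠀⠀

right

⠀⠀⠀⠀⠀⠀⠀⠀⠀⠀⠀
⠀⠀⠀⠀⠀⠀⠀⠀⠀⠀⠀
⠀⠀⠀⠀⠀⠀⠀⠀⠀⠀⠀
⠀⠀⠿⠿⠿⠂⠂⠛⠀⠀⠀
⠀⠀⠿⠿⠿⠿⠿⠂⠀⠀⠀
⠀⠀⠿⠿⠂⣾⠂⠂⠀⠀⠀
⠀⠀⠂⠂⠂⠂⠂⠂⠀⠀⠀
⠀⠀⠿⠿⠂⠂⠶⠿⠀⠀⠀
⠀⠀⠿⠿⠿⠂⠿⠀⠀⠀⠀
⠀⠀⠀⠀⠀⠀⠀⠀⠀⠀⠀
⠀⠀⠀⠀⠀⠀⠀⠀⠀⠀⠀

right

⠀⠀⠀⠀⠀⠀⠀⠀⠀⠀⠀
⠀⠀⠀⠀⠀⠀⠀⠀⠀⠀⠀
⠀⠀⠀⠀⠀⠀⠀⠀⠀⠀⠀
⠀⠿⠿⠿⠂⠂⠛⠂⠀⠀⠀
⠀⠿⠿⠿⠿⠿⠂⠿⠀⠀⠀
⠀⠿⠿⠂⠂⣾⠂⠿⠀⠀⠀
⠀⠂⠂⠂⠂⠂⠂⠿⠀⠀⠀
⠀⠿⠿⠂⠂⠶⠿⠿⠀⠀⠀
⠀⠿⠿⠿⠂⠿⠀⠀⠀⠀⠀
⠀⠀⠀⠀⠀⠀⠀⠀⠀⠀⠀
⠀⠀⠀⠀⠀⠀⠀⠀⠀⠀⠀

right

⠀⠀⠀⠀⠀⠀⠀⠀⠀⠀⠀
⠀⠀⠀⠀⠀⠀⠀⠀⠀⠀⠀
⠀⠀⠀⠀⠀⠀⠀⠀⠀⠀⠀
⠿⠿⠿⠂⠂⠛⠂⠿⠀⠀⠀
⠿⠿⠿⠿⠿⠂⠿⠿⠀⠀⠀
⠿⠿⠂⠂⠂⣾⠿⠿⠀⠀⠀
⠂⠂⠂⠂⠂⠂⠿⠿⠀⠀⠀
⠿⠿⠂⠂⠶⠿⠿⠿⠀⠀⠀
⠿⠿⠿⠂⠿⠀⠀⠀⠀⠀⠀
⠀⠀⠀⠀⠀⠀⠀⠀⠀⠀⠀
⠀⠀⠀⠀⠀⠀⠀⠀⠀⠀⠀

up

⠿⠿⠿⠿⠿⠿⠿⠿⠿⠿⠿
⠀⠀⠀⠀⠀⠀⠀⠀⠀⠀⠀
⠀⠀⠀⠀⠀⠀⠀⠀⠀⠀⠀
⠀⠀⠀⠂⠂⠂⠂⠿⠀⠀⠀
⠿⠿⠿⠂⠂⠛⠂⠿⠀⠀⠀
⠿⠿⠿⠿⠿⣾⠿⠿⠀⠀⠀
⠿⠿⠂⠂⠂⠂⠿⠿⠀⠀⠀
⠂⠂⠂⠂⠂⠂⠿⠿⠀⠀⠀
⠿⠿⠂⠂⠶⠿⠿⠿⠀⠀⠀
⠿⠿⠿⠂⠿⠀⠀⠀⠀⠀⠀
⠀⠀⠀⠀⠀⠀⠀⠀⠀⠀⠀

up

⠿⠿⠿⠿⠿⠿⠿⠿⠿⠿⠿
⠿⠿⠿⠿⠿⠿⠿⠿⠿⠿⠿
⠀⠀⠀⠀⠀⠀⠀⠀⠀⠀⠀
⠀⠀⠀⠶⠂⠂⠂⠿⠀⠀⠀
⠀⠀⠀⠂⠂⠂⠂⠿⠀⠀⠀
⠿⠿⠿⠂⠂⣾⠂⠿⠀⠀⠀
⠿⠿⠿⠿⠿⠂⠿⠿⠀⠀⠀
⠿⠿⠂⠂⠂⠂⠿⠿⠀⠀⠀
⠂⠂⠂⠂⠂⠂⠿⠿⠀⠀⠀
⠿⠿⠂⠂⠶⠿⠿⠿⠀⠀⠀
⠿⠿⠿⠂⠿⠀⠀⠀⠀⠀⠀

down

⠿⠿⠿⠿⠿⠿⠿⠿⠿⠿⠿
⠀⠀⠀⠀⠀⠀⠀⠀⠀⠀⠀
⠀⠀⠀⠶⠂⠂⠂⠿⠀⠀⠀
⠀⠀⠀⠂⠂⠂⠂⠿⠀⠀⠀
⠿⠿⠿⠂⠂⠛⠂⠿⠀⠀⠀
⠿⠿⠿⠿⠿⣾⠿⠿⠀⠀⠀
⠿⠿⠂⠂⠂⠂⠿⠿⠀⠀⠀
⠂⠂⠂⠂⠂⠂⠿⠿⠀⠀⠀
⠿⠿⠂⠂⠶⠿⠿⠿⠀⠀⠀
⠿⠿⠿⠂⠿⠀⠀⠀⠀⠀⠀
⠀⠀⠀⠀⠀⠀⠀⠀⠀⠀⠀

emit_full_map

⠀⠀⠀⠶⠂⠂⠂⠿
⠀⠀⠀⠂⠂⠂⠂⠿
⠿⠿⠿⠂⠂⠛⠂⠿
⠿⠿⠿⠿⠿⣾⠿⠿
⠿⠿⠂⠂⠂⠂⠿⠿
⠂⠂⠂⠂⠂⠂⠿⠿
⠿⠿⠂⠂⠶⠿⠿⠿
⠿⠿⠿⠂⠿⠀⠀⠀

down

⠀⠀⠀⠀⠀⠀⠀⠀⠀⠀⠀
⠀⠀⠀⠶⠂⠂⠂⠿⠀⠀⠀
⠀⠀⠀⠂⠂⠂⠂⠿⠀⠀⠀
⠿⠿⠿⠂⠂⠛⠂⠿⠀⠀⠀
⠿⠿⠿⠿⠿⠂⠿⠿⠀⠀⠀
⠿⠿⠂⠂⠂⣾⠿⠿⠀⠀⠀
⠂⠂⠂⠂⠂⠂⠿⠿⠀⠀⠀
⠿⠿⠂⠂⠶⠿⠿⠿⠀⠀⠀
⠿⠿⠿⠂⠿⠀⠀⠀⠀⠀⠀
⠀⠀⠀⠀⠀⠀⠀⠀⠀⠀⠀
⠀⠀⠀⠀⠀⠀⠀⠀⠀⠀⠀

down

⠀⠀⠀⠶⠂⠂⠂⠿⠀⠀⠀
⠀⠀⠀⠂⠂⠂⠂⠿⠀⠀⠀
⠿⠿⠿⠂⠂⠛⠂⠿⠀⠀⠀
⠿⠿⠿⠿⠿⠂⠿⠿⠀⠀⠀
⠿⠿⠂⠂⠂⠂⠿⠿⠀⠀⠀
⠂⠂⠂⠂⠂⣾⠿⠿⠀⠀⠀
⠿⠿⠂⠂⠶⠿⠿⠿⠀⠀⠀
⠿⠿⠿⠂⠿⠿⠿⠿⠀⠀⠀
⠀⠀⠀⠀⠀⠀⠀⠀⠀⠀⠀
⠀⠀⠀⠀⠀⠀⠀⠀⠀⠀⠀
⠀⠀⠀⠀⠀⠀⠀⠀⠀⠀⠀

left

⠀⠀⠀⠀⠶⠂⠂⠂⠿⠀⠀
⠀⠀⠀⠀⠂⠂⠂⠂⠿⠀⠀
⠀⠿⠿⠿⠂⠂⠛⠂⠿⠀⠀
⠀⠿⠿⠿⠿⠿⠂⠿⠿⠀⠀
⠀⠿⠿⠂⠂⠂⠂⠿⠿⠀⠀
⠀⠂⠂⠂⠂⣾⠂⠿⠿⠀⠀
⠀⠿⠿⠂⠂⠶⠿⠿⠿⠀⠀
⠀⠿⠿⠿⠂⠿⠿⠿⠿⠀⠀
⠀⠀⠀⠀⠀⠀⠀⠀⠀⠀⠀
⠀⠀⠀⠀⠀⠀⠀⠀⠀⠀⠀
⠀⠀⠀⠀⠀⠀⠀⠀⠀⠀⠀

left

⠀⠀⠀⠀⠀⠶⠂⠂⠂⠿⠀
⠀⠀⠀⠀⠀⠂⠂⠂⠂⠿⠀
⠀⠀⠿⠿⠿⠂⠂⠛⠂⠿⠀
⠀⠀⠿⠿⠿⠿⠿⠂⠿⠿⠀
⠀⠀⠿⠿⠂⠂⠂⠂⠿⠿⠀
⠀⠀⠂⠂⠂⣾⠂⠂⠿⠿⠀
⠀⠀⠿⠿⠂⠂⠶⠿⠿⠿⠀
⠀⠀⠿⠿⠿⠂⠿⠿⠿⠿⠀
⠀⠀⠀⠀⠀⠀⠀⠀⠀⠀⠀
⠀⠀⠀⠀⠀⠀⠀⠀⠀⠀⠀
⠀⠀⠀⠀⠀⠀⠀⠀⠀⠀⠀

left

⠀⠀⠀⠀⠀⠀⠶⠂⠂⠂⠿
⠀⠀⠀⠀⠀⠀⠂⠂⠂⠂⠿
⠀⠀⠀⠿⠿⠿⠂⠂⠛⠂⠿
⠀⠀⠀⠿⠿⠿⠿⠿⠂⠿⠿
⠀⠀⠀⠿⠿⠂⠂⠂⠂⠿⠿
⠀⠀⠀⠂⠂⣾⠂⠂⠂⠿⠿
⠀⠀⠀⠿⠿⠂⠂⠶⠿⠿⠿
⠀⠀⠀⠿⠿⠿⠂⠿⠿⠿⠿
⠀⠀⠀⠀⠀⠀⠀⠀⠀⠀⠀
⠀⠀⠀⠀⠀⠀⠀⠀⠀⠀⠀
⠀⠀⠀⠀⠀⠀⠀⠀⠀⠀⠀

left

⠀⠀⠀⠀⠀⠀⠀⠶⠂⠂⠂
⠀⠀⠀⠀⠀⠀⠀⠂⠂⠂⠂
⠀⠀⠀⠀⠿⠿⠿⠂⠂⠛⠂
⠀⠀⠀⠿⠿⠿⠿⠿⠿⠂⠿
⠀⠀⠀⠿⠿⠿⠂⠂⠂⠂⠿
⠀⠀⠀⠂⠂⣾⠂⠂⠂⠂⠿
⠀⠀⠀⠿⠿⠿⠂⠂⠶⠿⠿
⠀⠀⠀⠿⠿⠿⠿⠂⠿⠿⠿
⠀⠀⠀⠀⠀⠀⠀⠀⠀⠀⠀
⠀⠀⠀⠀⠀⠀⠀⠀⠀⠀⠀
⠀⠀⠀⠀⠀⠀⠀⠀⠀⠀⠀

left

⠀⠀⠀⠀⠀⠀⠀⠀⠶⠂⠂
⠀⠀⠀⠀⠀⠀⠀⠀⠂⠂⠂
⠀⠀⠀⠀⠀⠿⠿⠿⠂⠂⠛
⠀⠀⠀⠂⠿⠿⠿⠿⠿⠿⠂
⠀⠀⠀⠂⠿⠿⠿⠂⠂⠂⠂
⠀⠀⠀⠂⠂⣾⠂⠂⠂⠂⠂
⠀⠀⠀⠂⠿⠿⠿⠂⠂⠶⠿
⠀⠀⠀⠂⠿⠿⠿⠿⠂⠿⠿
⠀⠀⠀⠀⠀⠀⠀⠀⠀⠀⠀
⠀⠀⠀⠀⠀⠀⠀⠀⠀⠀⠀
⠀⠀⠀⠀⠀⠀⠀⠀⠀⠀⠀

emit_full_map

⠀⠀⠀⠀⠀⠶⠂⠂⠂⠿
⠀⠀⠀⠀⠀⠂⠂⠂⠂⠿
⠀⠀⠿⠿⠿⠂⠂⠛⠂⠿
⠂⠿⠿⠿⠿⠿⠿⠂⠿⠿
⠂⠿⠿⠿⠂⠂⠂⠂⠿⠿
⠂⠂⣾⠂⠂⠂⠂⠂⠿⠿
⠂⠿⠿⠿⠂⠂⠶⠿⠿⠿
⠂⠿⠿⠿⠿⠂⠿⠿⠿⠿

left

⠀⠀⠀⠀⠀⠀⠀⠀⠀⠶⠂
⠀⠀⠀⠀⠀⠀⠀⠀⠀⠂⠂
⠀⠀⠀⠀⠀⠀⠿⠿⠿⠂⠂
⠀⠀⠀⠶⠂⠿⠿⠿⠿⠿⠿
⠀⠀⠀⠂⠂⠿⠿⠿⠂⠂⠂
⠀⠀⠀⠂⠂⣾⠂⠂⠂⠂⠂
⠀⠀⠀⠂⠂⠿⠿⠿⠂⠂⠶
⠀⠀⠀⠂⠂⠿⠿⠿⠿⠂⠿
⠀⠀⠀⠀⠀⠀⠀⠀⠀⠀⠀
⠀⠀⠀⠀⠀⠀⠀⠀⠀⠀⠀
⠀⠀⠀⠀⠀⠀⠀⠀⠀⠀⠀

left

⠀⠀⠀⠀⠀⠀⠀⠀⠀⠀⠶
⠀⠀⠀⠀⠀⠀⠀⠀⠀⠀⠂
⠀⠀⠀⠀⠀⠀⠀⠿⠿⠿⠂
⠀⠀⠀⠂⠶⠂⠿⠿⠿⠿⠿
⠀⠀⠀⠂⠂⠂⠿⠿⠿⠂⠂
⠀⠀⠀⠂⠂⣾⠂⠂⠂⠂⠂
⠀⠀⠀⠂⠂⠂⠿⠿⠿⠂⠂
⠀⠀⠀⠂⠂⠂⠿⠿⠿⠿⠂
⠀⠀⠀⠀⠀⠀⠀⠀⠀⠀⠀
⠀⠀⠀⠀⠀⠀⠀⠀⠀⠀⠀
⠀⠀⠀⠀⠀⠀⠀⠀⠀⠀⠀

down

⠀⠀⠀⠀⠀⠀⠀⠀⠀⠀⠂
⠀⠀⠀⠀⠀⠀⠀⠿⠿⠿⠂
⠀⠀⠀⠂⠶⠂⠿⠿⠿⠿⠿
⠀⠀⠀⠂⠂⠂⠿⠿⠿⠂⠂
⠀⠀⠀⠂⠂⠂⠂⠂⠂⠂⠂
⠀⠀⠀⠂⠂⣾⠿⠿⠿⠂⠂
⠀⠀⠀⠂⠂⠂⠿⠿⠿⠿⠂
⠀⠀⠀⠿⠿⠿⠿⠿⠀⠀⠀
⠀⠀⠀⠀⠀⠀⠀⠀⠀⠀⠀
⠀⠀⠀⠀⠀⠀⠀⠀⠀⠀⠀
⠀⠀⠀⠀⠀⠀⠀⠀⠀⠀⠀

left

⠀⠀⠀⠀⠀⠀⠀⠀⠀⠀⠀
⠀⠀⠀⠀⠀⠀⠀⠀⠿⠿⠿
⠀⠀⠀⠀⠂⠶⠂⠿⠿⠿⠿
⠀⠀⠀⠂⠂⠂⠂⠿⠿⠿⠂
⠀⠀⠀⠂⠂⠂⠂⠂⠂⠂⠂
⠀⠀⠀⠂⠂⣾⠂⠿⠿⠿⠂
⠀⠀⠀⠂⠂⠂⠂⠿⠿⠿⠿
⠀⠀⠀⠿⠿⠿⠿⠿⠿⠀⠀
⠀⠀⠀⠀⠀⠀⠀⠀⠀⠀⠀
⠀⠀⠀⠀⠀⠀⠀⠀⠀⠀⠀
⠀⠀⠀⠀⠀⠀⠀⠀⠀⠀⠀

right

⠀⠀⠀⠀⠀⠀⠀⠀⠀⠀⠂
⠀⠀⠀⠀⠀⠀⠀⠿⠿⠿⠂
⠀⠀⠀⠂⠶⠂⠿⠿⠿⠿⠿
⠀⠀⠂⠂⠂⠂⠿⠿⠿⠂⠂
⠀⠀⠂⠂⠂⠂⠂⠂⠂⠂⠂
⠀⠀⠂⠂⠂⣾⠿⠿⠿⠂⠂
⠀⠀⠂⠂⠂⠂⠿⠿⠿⠿⠂
⠀⠀⠿⠿⠿⠿⠿⠿⠀⠀⠀
⠀⠀⠀⠀⠀⠀⠀⠀⠀⠀⠀
⠀⠀⠀⠀⠀⠀⠀⠀⠀⠀⠀
⠀⠀⠀⠀⠀⠀⠀⠀⠀⠀⠀

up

⠀⠀⠀⠀⠀⠀⠀⠀⠀⠀⠶
⠀⠀⠀⠀⠀⠀⠀⠀⠀⠀⠂
⠀⠀⠀⠀⠀⠀⠀⠿⠿⠿⠂
⠀⠀⠀⠂⠶⠂⠿⠿⠿⠿⠿
⠀⠀⠂⠂⠂⠂⠿⠿⠿⠂⠂
⠀⠀⠂⠂⠂⣾⠂⠂⠂⠂⠂
⠀⠀⠂⠂⠂⠂⠿⠿⠿⠂⠂
⠀⠀⠂⠂⠂⠂⠿⠿⠿⠿⠂
⠀⠀⠿⠿⠿⠿⠿⠿⠀⠀⠀
⠀⠀⠀⠀⠀⠀⠀⠀⠀⠀⠀
⠀⠀⠀⠀⠀⠀⠀⠀⠀⠀⠀

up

⠀⠀⠀⠀⠀⠀⠀⠀⠀⠀⠀
⠀⠀⠀⠀⠀⠀⠀⠀⠀⠀⠶
⠀⠀⠀⠀⠀⠀⠀⠀⠀⠀⠂
⠀⠀⠀⠂⠂⠂⠿⠿⠿⠿⠂
⠀⠀⠀⠂⠶⠂⠿⠿⠿⠿⠿
⠀⠀⠂⠂⠂⣾⠿⠿⠿⠂⠂
⠀⠀⠂⠂⠂⠂⠂⠂⠂⠂⠂
⠀⠀⠂⠂⠂⠂⠿⠿⠿⠂⠂
⠀⠀⠂⠂⠂⠂⠿⠿⠿⠿⠂
⠀⠀⠿⠿⠿⠿⠿⠿⠀⠀⠀
⠀⠀⠀⠀⠀⠀⠀⠀⠀⠀⠀

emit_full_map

⠀⠀⠀⠀⠀⠀⠀⠀⠶⠂⠂⠂⠿
⠀⠀⠀⠀⠀⠀⠀⠀⠂⠂⠂⠂⠿
⠀⠂⠂⠂⠿⠿⠿⠿⠂⠂⠛⠂⠿
⠀⠂⠶⠂⠿⠿⠿⠿⠿⠿⠂⠿⠿
⠂⠂⠂⣾⠿⠿⠿⠂⠂⠂⠂⠿⠿
⠂⠂⠂⠂⠂⠂⠂⠂⠂⠂⠂⠿⠿
⠂⠂⠂⠂⠿⠿⠿⠂⠂⠶⠿⠿⠿
⠂⠂⠂⠂⠿⠿⠿⠿⠂⠿⠿⠿⠿
⠿⠿⠿⠿⠿⠿⠀⠀⠀⠀⠀⠀⠀


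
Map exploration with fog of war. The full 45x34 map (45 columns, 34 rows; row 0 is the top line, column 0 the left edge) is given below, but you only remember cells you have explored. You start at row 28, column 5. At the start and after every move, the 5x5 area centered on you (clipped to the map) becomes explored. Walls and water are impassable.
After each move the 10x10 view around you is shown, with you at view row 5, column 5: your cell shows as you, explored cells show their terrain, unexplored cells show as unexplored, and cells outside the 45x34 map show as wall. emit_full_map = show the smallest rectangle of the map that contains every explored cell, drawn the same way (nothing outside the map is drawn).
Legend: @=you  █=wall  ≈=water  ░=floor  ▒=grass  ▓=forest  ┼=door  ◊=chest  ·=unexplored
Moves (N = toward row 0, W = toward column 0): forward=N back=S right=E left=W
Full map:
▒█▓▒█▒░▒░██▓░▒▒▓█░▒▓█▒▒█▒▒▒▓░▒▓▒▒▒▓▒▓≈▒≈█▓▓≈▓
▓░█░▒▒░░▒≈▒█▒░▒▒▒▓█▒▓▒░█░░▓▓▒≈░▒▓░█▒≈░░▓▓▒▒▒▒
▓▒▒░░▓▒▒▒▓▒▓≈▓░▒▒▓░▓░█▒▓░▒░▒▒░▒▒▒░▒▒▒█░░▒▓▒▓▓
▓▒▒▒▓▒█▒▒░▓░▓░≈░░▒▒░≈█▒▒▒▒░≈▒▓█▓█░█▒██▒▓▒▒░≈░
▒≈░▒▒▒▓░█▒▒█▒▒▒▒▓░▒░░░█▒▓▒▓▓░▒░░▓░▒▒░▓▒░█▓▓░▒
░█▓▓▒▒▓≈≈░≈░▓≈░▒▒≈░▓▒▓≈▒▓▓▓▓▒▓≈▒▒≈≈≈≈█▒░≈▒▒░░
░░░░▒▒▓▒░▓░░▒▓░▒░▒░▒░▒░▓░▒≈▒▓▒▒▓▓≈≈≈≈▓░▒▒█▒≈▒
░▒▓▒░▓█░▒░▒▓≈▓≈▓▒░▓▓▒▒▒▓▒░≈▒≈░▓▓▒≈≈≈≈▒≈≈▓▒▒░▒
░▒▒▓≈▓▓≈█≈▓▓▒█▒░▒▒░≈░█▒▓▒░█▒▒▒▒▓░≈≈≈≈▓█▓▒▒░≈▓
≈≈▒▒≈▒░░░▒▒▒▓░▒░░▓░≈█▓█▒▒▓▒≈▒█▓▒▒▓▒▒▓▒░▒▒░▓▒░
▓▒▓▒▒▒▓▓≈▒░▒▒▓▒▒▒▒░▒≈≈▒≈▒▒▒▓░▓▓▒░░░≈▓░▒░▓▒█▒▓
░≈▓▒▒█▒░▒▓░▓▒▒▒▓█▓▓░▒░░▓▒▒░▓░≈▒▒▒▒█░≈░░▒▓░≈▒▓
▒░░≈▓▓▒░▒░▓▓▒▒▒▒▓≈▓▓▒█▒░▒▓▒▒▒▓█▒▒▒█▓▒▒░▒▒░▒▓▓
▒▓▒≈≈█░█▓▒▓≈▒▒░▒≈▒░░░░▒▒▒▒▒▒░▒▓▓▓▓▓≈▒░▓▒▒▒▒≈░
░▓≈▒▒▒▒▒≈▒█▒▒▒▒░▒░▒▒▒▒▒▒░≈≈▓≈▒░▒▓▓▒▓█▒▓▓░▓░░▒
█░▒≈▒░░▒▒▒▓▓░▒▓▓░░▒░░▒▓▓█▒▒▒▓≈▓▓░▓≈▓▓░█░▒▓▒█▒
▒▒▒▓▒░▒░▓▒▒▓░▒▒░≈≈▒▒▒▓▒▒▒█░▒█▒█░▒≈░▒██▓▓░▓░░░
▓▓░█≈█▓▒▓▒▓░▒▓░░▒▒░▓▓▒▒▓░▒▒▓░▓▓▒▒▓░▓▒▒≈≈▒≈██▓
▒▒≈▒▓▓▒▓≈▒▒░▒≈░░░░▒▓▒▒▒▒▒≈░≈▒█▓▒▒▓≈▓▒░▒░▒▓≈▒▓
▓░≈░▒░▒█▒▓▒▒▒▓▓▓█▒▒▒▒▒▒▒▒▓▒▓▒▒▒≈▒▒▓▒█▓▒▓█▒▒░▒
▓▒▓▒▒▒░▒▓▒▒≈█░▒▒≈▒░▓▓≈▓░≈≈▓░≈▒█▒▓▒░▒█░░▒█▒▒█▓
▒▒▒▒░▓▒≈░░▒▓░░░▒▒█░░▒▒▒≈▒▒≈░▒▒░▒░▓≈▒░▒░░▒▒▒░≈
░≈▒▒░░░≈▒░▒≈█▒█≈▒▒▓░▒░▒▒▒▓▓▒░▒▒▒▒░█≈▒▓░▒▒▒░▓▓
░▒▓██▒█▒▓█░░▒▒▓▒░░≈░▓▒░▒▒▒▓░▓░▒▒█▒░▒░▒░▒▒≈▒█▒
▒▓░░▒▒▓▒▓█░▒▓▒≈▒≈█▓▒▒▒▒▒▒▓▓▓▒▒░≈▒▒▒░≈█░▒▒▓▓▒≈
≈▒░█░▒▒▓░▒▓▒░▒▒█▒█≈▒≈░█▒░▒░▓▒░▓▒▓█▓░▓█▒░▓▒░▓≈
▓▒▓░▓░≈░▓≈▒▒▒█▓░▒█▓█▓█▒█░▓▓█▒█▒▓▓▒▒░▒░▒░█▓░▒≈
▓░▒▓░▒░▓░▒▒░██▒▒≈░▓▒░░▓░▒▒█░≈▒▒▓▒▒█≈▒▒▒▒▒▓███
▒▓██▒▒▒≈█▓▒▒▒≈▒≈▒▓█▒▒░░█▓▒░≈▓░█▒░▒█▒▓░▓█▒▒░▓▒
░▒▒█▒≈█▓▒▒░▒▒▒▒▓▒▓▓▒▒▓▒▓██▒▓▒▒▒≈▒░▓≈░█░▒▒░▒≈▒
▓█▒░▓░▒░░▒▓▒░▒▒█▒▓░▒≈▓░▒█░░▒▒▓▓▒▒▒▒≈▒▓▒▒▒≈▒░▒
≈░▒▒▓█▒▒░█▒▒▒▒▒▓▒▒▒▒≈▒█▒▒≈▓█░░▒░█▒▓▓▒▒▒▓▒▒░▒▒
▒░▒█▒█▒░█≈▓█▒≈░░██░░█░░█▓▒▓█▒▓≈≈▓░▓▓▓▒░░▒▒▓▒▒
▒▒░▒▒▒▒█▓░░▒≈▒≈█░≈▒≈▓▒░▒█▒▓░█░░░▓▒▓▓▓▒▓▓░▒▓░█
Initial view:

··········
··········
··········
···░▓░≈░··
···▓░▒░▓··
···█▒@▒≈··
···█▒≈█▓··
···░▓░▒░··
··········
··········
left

█·········
█·········
█·········
█··▓░▓░≈░·
█··▒▓░▒░▓·
█··██@▒▒≈·
█··▒█▒≈█▓·
█··▒░▓░▒░·
█·········
█·········

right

··········
··········
··········
··▓░▓░≈░··
··▒▓░▒░▓··
··██▒@▒≈··
··▒█▒≈█▓··
··▒░▓░▒░··
··········
··········

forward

··········
··········
··········
···█░▒▒▓··
··▓░▓░≈░··
··▒▓░@░▓··
··██▒▒▒≈··
··▒█▒≈█▓··
··▒░▓░▒░··
··········

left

█·········
█·········
█·········
█··░█░▒▒▓·
█··▓░▓░≈░·
█··▒▓@▒░▓·
█··██▒▒▒≈·
█··▒█▒≈█▓·
█··▒░▓░▒░·
█·········

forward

█·········
█·········
█·········
█··░░▒▒▓··
█··░█░▒▒▓·
█··▓░@░≈░·
█··▒▓░▒░▓·
█··██▒▒▒≈·
█··▒█▒≈█▓·
█··▒░▓░▒░·

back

█·········
█·········
█··░░▒▒▓··
█··░█░▒▒▓·
█··▓░▓░≈░·
█··▒▓@▒░▓·
█··██▒▒▒≈·
█··▒█▒≈█▓·
█··▒░▓░▒░·
█·········

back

█·········
█··░░▒▒▓··
█··░█░▒▒▓·
█··▓░▓░≈░·
█··▒▓░▒░▓·
█··██@▒▒≈·
█··▒█▒≈█▓·
█··▒░▓░▒░·
█·········
█·········

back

█··░░▒▒▓··
█··░█░▒▒▓·
█··▓░▓░≈░·
█··▒▓░▒░▓·
█··██▒▒▒≈·
█··▒█@≈█▓·
█··▒░▓░▒░·
█··▒▒▓█▒··
█·········
█·········

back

█··░█░▒▒▓·
█··▓░▓░≈░·
█··▒▓░▒░▓·
█··██▒▒▒≈·
█··▒█▒≈█▓·
█··▒░@░▒░·
█··▒▒▓█▒··
█··▒█▒█▒··
█·········
██████████

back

█··▓░▓░≈░·
█··▒▓░▒░▓·
█··██▒▒▒≈·
█··▒█▒≈█▓·
█··▒░▓░▒░·
█··▒▒@█▒··
█··▒█▒█▒··
█··░▒▒▒▒··
██████████
██████████

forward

█··░█░▒▒▓·
█··▓░▓░≈░·
█··▒▓░▒░▓·
█··██▒▒▒≈·
█··▒█▒≈█▓·
█··▒░@░▒░·
█··▒▒▓█▒··
█··▒█▒█▒··
█··░▒▒▒▒··
██████████

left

██··░█░▒▒▓
██··▓░▓░≈░
██··▒▓░▒░▓
██·▓██▒▒▒≈
██·▒▒█▒≈█▓
██·█▒@▓░▒░
██·░▒▒▓█▒·
██·░▒█▒█▒·
██··░▒▒▒▒·
██████████

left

███··░█░▒▒
███··▓░▓░≈
███··▒▓░▒░
███▒▓██▒▒▒
███░▒▒█▒≈█
███▓█@░▓░▒
███≈░▒▒▓█▒
███▒░▒█▒█▒
███··░▒▒▒▒
██████████

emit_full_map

··░░▒▒▓·
··░█░▒▒▓
··▓░▓░≈░
··▒▓░▒░▓
▒▓██▒▒▒≈
░▒▒█▒≈█▓
▓█@░▓░▒░
≈░▒▒▓█▒·
▒░▒█▒█▒·
··░▒▒▒▒·

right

██··░█░▒▒▓
██··▓░▓░≈░
██··▒▓░▒░▓
██▒▓██▒▒▒≈
██░▒▒█▒≈█▓
██▓█▒@▓░▒░
██≈░▒▒▓█▒·
██▒░▒█▒█▒·
██··░▒▒▒▒·
██████████

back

██··▓░▓░≈░
██··▒▓░▒░▓
██▒▓██▒▒▒≈
██░▒▒█▒≈█▓
██▓█▒░▓░▒░
██≈░▒@▓█▒·
██▒░▒█▒█▒·
██·▒░▒▒▒▒·
██████████
██████████

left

███··▓░▓░≈
███··▒▓░▒░
███▒▓██▒▒▒
███░▒▒█▒≈█
███▓█▒░▓░▒
███≈░@▒▓█▒
███▒░▒█▒█▒
███▒▒░▒▒▒▒
██████████
██████████

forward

███··░█░▒▒
███··▓░▓░≈
███··▒▓░▒░
███▒▓██▒▒▒
███░▒▒█▒≈█
███▓█@░▓░▒
███≈░▒▒▓█▒
███▒░▒█▒█▒
███▒▒░▒▒▒▒
██████████

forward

███··░░▒▒▓
███··░█░▒▒
███··▓░▓░≈
███▓░▒▓░▒░
███▒▓██▒▒▒
███░▒@█▒≈█
███▓█▒░▓░▒
███≈░▒▒▓█▒
███▒░▒█▒█▒
███▒▒░▒▒▒▒

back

███··░█░▒▒
███··▓░▓░≈
███▓░▒▓░▒░
███▒▓██▒▒▒
███░▒▒█▒≈█
███▓█@░▓░▒
███≈░▒▒▓█▒
███▒░▒█▒█▒
███▒▒░▒▒▒▒
██████████

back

███··▓░▓░≈
███▓░▒▓░▒░
███▒▓██▒▒▒
███░▒▒█▒≈█
███▓█▒░▓░▒
███≈░@▒▓█▒
███▒░▒█▒█▒
███▒▒░▒▒▒▒
██████████
██████████

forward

███··░█░▒▒
███··▓░▓░≈
███▓░▒▓░▒░
███▒▓██▒▒▒
███░▒▒█▒≈█
███▓█@░▓░▒
███≈░▒▒▓█▒
███▒░▒█▒█▒
███▒▒░▒▒▒▒
██████████

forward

███··░░▒▒▓
███··░█░▒▒
███··▓░▓░≈
███▓░▒▓░▒░
███▒▓██▒▒▒
███░▒@█▒≈█
███▓█▒░▓░▒
███≈░▒▒▓█▒
███▒░▒█▒█▒
███▒▒░▒▒▒▒


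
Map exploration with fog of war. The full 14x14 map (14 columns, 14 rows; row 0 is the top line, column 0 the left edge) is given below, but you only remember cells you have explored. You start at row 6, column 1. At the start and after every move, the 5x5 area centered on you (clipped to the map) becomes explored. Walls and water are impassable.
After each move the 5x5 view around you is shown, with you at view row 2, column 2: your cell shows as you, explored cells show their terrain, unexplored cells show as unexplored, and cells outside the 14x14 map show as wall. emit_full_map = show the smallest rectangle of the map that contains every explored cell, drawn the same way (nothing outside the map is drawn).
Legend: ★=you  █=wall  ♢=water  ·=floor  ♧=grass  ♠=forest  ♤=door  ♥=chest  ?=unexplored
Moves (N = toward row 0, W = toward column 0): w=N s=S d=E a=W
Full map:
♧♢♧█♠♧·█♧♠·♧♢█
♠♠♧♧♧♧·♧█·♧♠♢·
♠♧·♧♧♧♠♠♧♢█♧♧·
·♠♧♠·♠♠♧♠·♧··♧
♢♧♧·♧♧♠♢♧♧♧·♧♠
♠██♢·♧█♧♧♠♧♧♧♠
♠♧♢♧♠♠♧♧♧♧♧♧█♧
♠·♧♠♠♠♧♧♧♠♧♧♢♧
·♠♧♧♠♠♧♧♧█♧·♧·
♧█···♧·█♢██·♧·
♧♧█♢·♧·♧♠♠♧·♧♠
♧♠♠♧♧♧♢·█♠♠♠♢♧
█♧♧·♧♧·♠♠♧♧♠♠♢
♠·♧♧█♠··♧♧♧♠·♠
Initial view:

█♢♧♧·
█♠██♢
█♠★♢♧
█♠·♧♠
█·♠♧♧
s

█♠██♢
█♠♧♢♧
█♠★♧♠
█·♠♧♧
█♧█··

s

█♠♧♢♧
█♠·♧♠
█·★♧♧
█♧█··
█♧♧█♢

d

♠♧♢♧♠
♠·♧♠♠
·♠★♧♠
♧█···
♧♧█♢·

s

♠·♧♠♠
·♠♧♧♠
♧█★··
♧♧█♢·
♧♠♠♧♧

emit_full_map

♢♧♧·?
♠██♢?
♠♧♢♧♠
♠·♧♠♠
·♠♧♧♠
♧█★··
♧♧█♢·
♧♠♠♧♧

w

♠♧♢♧♠
♠·♧♠♠
·♠★♧♠
♧█···
♧♧█♢·

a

█♠♧♢♧
█♠·♧♠
█·★♧♧
█♧█··
█♧♧█♢

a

██♠♧♢
██♠·♧
██★♠♧
██♧█·
██♧♧█

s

██♠·♧
██·♠♧
██★█·
██♧♧█
██♧♠♠

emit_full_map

♢♧♧·?
♠██♢?
♠♧♢♧♠
♠·♧♠♠
·♠♧♧♠
★█···
♧♧█♢·
♧♠♠♧♧

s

██·♠♧
██♧█·
██★♧█
██♧♠♠
███♧♧

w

██♠·♧
██·♠♧
██★█·
██♧♧█
██♧♠♠

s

██·♠♧
██♧█·
██★♧█
██♧♠♠
███♧♧

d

█·♠♧♧
█♧█··
█♧★█♢
█♧♠♠♧
██♧♧·
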